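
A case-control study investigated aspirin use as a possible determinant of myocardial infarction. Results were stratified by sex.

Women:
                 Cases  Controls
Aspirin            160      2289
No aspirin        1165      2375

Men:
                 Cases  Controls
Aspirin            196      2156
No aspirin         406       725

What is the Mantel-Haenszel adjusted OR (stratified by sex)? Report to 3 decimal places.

OR_MH = Σ(aᵢdᵢ/nᵢ) / Σ(bᵢcᵢ/nᵢ), where nᵢ is the stratum total.
Stratum 1 (Women): n = 5989; a·d/n = 160·2375/5989 = 63.4497; b·c/n = 2289·1165/5989 = 445.2638
Stratum 2 (Men): n = 3483; a·d/n = 196·725/3483 = 40.7982; b·c/n = 2156·406/3483 = 251.3167
OR_MH = (63.4497 + 40.7982) / (445.2638 + 251.3167) = 104.2478 / 696.5805 = 0.14966

0.150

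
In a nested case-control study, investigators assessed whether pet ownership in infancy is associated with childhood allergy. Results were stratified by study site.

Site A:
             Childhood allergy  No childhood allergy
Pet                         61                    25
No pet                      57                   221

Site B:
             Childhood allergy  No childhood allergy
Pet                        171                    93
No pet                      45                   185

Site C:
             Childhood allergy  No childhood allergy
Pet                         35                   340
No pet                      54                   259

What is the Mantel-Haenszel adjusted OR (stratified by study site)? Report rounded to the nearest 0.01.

OR_MH = Σ(aᵢdᵢ/nᵢ) / Σ(bᵢcᵢ/nᵢ), where nᵢ is the stratum total.
Stratum 1 (Site A): n = 364; a·d/n = 61·221/364 = 37.0357; b·c/n = 25·57/364 = 3.9148
Stratum 2 (Site B): n = 494; a·d/n = 171·185/494 = 64.0385; b·c/n = 93·45/494 = 8.4717
Stratum 3 (Site C): n = 688; a·d/n = 35·259/688 = 13.1759; b·c/n = 340·54/688 = 26.6860
OR_MH = (37.0357 + 64.0385 + 13.1759) / (3.9148 + 8.4717 + 26.6860) = 114.2500 / 39.0725 = 2.92405

2.92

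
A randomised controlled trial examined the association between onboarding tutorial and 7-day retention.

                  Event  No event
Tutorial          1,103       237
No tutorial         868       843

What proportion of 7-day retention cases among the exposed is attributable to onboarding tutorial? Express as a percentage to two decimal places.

Cells: a = 1103, b = 237, c = 868, d = 843.
Risk in exposed = 1103/1340 = 0.82313; risk in unexposed = 868/1711 = 0.50731.
RR = 0.82313/0.50731 = 1.62256
AR% = (RR − 1)/RR × 100 = (1.62256 − 1)/1.62256 × 100 = 38.3690%

38.37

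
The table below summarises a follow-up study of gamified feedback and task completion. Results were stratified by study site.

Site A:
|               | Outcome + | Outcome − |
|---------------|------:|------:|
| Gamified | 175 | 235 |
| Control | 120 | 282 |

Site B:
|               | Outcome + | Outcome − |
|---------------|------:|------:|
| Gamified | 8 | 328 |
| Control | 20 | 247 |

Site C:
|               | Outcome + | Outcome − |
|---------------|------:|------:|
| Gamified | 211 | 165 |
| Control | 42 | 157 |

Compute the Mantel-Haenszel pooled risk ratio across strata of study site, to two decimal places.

RR_MH = Σ(aᵢ·n₀ᵢ/nᵢ) / Σ(cᵢ·n₁ᵢ/nᵢ), with n₁ᵢ = aᵢ+bᵢ (exposed), n₀ᵢ = cᵢ+dᵢ (unexposed), nᵢ = n₁ᵢ+n₀ᵢ.
Stratum 1 (Site A): n₁ = 410, n₀ = 402, n = 812; a·n₀/n = 175·402/812 = 86.6379; c·n₁/n = 120·410/812 = 60.5911
Stratum 2 (Site B): n₁ = 336, n₀ = 267, n = 603; a·n₀/n = 8·267/603 = 3.5423; c·n₁/n = 20·336/603 = 11.1443
Stratum 3 (Site C): n₁ = 376, n₀ = 199, n = 575; a·n₀/n = 211·199/575 = 73.0243; c·n₁/n = 42·376/575 = 27.4643
RR_MH = (86.6379 + 3.5423 + 73.0243) / (60.5911 + 11.1443 + 27.4643) = 163.2046 / 99.1998 = 1.64521

1.65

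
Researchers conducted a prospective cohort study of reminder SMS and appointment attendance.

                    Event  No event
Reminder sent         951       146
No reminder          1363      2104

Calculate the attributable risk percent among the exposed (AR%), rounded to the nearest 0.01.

Cells: a = 951, b = 146, c = 1363, d = 2104.
Risk in exposed = 951/1097 = 0.86691; risk in unexposed = 1363/3467 = 0.39314.
RR = 0.86691/0.39314 = 2.20512
AR% = (RR − 1)/RR × 100 = (2.20512 − 1)/2.20512 × 100 = 54.6510%

54.65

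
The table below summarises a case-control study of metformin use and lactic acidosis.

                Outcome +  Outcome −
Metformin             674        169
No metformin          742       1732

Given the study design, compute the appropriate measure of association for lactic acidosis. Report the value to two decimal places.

9.31

Cells: a = 674, b = 169, c = 742, d = 1732.
This is a case-control study: participants were sampled on outcome status, so risks in the source population cannot be estimated directly — relative risk is not valid here. The odds ratio is the appropriate measure.
OR = (a·d)/(b·c) = (674 × 1732) / (169 × 742) = 1167368 / 125398 = 9.30930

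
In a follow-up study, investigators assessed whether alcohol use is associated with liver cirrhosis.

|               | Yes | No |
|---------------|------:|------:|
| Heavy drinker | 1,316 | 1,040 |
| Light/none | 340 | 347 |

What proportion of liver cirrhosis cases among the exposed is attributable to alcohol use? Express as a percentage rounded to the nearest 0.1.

11.4

Cells: a = 1316, b = 1040, c = 340, d = 347.
Risk in exposed = 1316/2356 = 0.55857; risk in unexposed = 340/687 = 0.49491.
RR = 0.55857/0.49491 = 1.12865
AR% = (RR − 1)/RR × 100 = (1.12865 − 1)/1.12865 × 100 = 11.3984%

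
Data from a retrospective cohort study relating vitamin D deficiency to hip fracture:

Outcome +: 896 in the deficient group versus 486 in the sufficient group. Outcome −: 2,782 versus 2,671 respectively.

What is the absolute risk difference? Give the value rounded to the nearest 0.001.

From the description: a = 896, b = 2782, c = 486, d = 2671.
Risk in exposed = 896/3678 = 0.243611; risk in unexposed = 486/3157 = 0.153944.
Risk difference = 0.243611 − 0.153944 = 0.089667

0.090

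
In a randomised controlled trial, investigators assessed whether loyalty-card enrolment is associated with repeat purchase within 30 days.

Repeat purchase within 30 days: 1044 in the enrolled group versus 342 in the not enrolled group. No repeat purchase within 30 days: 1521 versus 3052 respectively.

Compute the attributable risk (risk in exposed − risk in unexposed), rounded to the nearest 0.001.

From the description: a = 1044, b = 1521, c = 342, d = 3052.
Risk in exposed = 1044/2565 = 0.407018; risk in unexposed = 342/3394 = 0.100766.
Risk difference = 0.407018 − 0.100766 = 0.306251

0.306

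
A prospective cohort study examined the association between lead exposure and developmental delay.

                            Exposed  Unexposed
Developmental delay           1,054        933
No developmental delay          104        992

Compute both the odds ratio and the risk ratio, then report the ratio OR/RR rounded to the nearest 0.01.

Reading the table with exposure as columns: a = 1054 (Exposed, case), b = 104 (Exposed, non-case), c = 933 (Unexposed, case), d = 992.
OR = (1054·992)/(104·933) = 1045568/97032 = 10.77550
Risk in exposed = 1054/1158 = 0.91019; risk in unexposed = 933/1925 = 0.48468; RR = 1.87794
OR/RR = 10.77550 / 1.87794 = 5.73794
The outcome is not rare, so the OR lies further from 1 than the RR.

5.74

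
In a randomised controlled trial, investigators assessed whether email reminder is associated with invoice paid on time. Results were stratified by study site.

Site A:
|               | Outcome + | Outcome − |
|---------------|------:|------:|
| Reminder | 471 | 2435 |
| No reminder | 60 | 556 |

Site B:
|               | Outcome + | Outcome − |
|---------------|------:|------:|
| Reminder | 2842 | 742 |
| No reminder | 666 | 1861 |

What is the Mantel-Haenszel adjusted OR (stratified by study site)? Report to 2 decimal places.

7.68

OR_MH = Σ(aᵢdᵢ/nᵢ) / Σ(bᵢcᵢ/nᵢ), where nᵢ is the stratum total.
Stratum 1 (Site A): n = 3522; a·d/n = 471·556/3522 = 74.3543; b·c/n = 2435·60/3522 = 41.4821
Stratum 2 (Site B): n = 6111; a·d/n = 2842·1861/6111 = 865.4822; b·c/n = 742·666/6111 = 80.8660
OR_MH = (74.3543 + 865.4822) / (41.4821 + 80.8660) = 939.8366 / 122.3481 = 7.68166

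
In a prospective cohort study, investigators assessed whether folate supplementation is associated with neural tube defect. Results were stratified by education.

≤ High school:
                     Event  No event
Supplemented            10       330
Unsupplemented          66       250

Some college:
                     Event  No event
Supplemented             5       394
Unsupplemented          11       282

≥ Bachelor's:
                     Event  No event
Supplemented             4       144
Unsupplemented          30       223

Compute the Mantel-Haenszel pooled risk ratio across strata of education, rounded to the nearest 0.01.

RR_MH = Σ(aᵢ·n₀ᵢ/nᵢ) / Σ(cᵢ·n₁ᵢ/nᵢ), with n₁ᵢ = aᵢ+bᵢ (exposed), n₀ᵢ = cᵢ+dᵢ (unexposed), nᵢ = n₁ᵢ+n₀ᵢ.
Stratum 1 (≤ High school): n₁ = 340, n₀ = 316, n = 656; a·n₀/n = 10·316/656 = 4.8171; c·n₁/n = 66·340/656 = 34.2073
Stratum 2 (Some college): n₁ = 399, n₀ = 293, n = 692; a·n₀/n = 5·293/692 = 2.1171; c·n₁/n = 11·399/692 = 6.3425
Stratum 3 (≥ Bachelor's): n₁ = 148, n₀ = 253, n = 401; a·n₀/n = 4·253/401 = 2.5237; c·n₁/n = 30·148/401 = 11.0723
RR_MH = (4.8171 + 2.1171 + 2.5237) / (34.2073 + 6.3425 + 11.0723) = 9.4578 / 51.6221 = 0.18321

0.18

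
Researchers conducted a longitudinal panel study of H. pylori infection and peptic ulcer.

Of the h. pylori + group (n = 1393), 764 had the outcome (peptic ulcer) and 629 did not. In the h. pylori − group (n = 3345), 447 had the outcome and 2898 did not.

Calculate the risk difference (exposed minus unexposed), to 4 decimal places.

From the description: a = 764, b = 629, c = 447, d = 2898.
Risk in exposed = 764/1393 = 0.548457; risk in unexposed = 447/3345 = 0.133632.
Risk difference = 0.548457 − 0.133632 = 0.414824

0.4148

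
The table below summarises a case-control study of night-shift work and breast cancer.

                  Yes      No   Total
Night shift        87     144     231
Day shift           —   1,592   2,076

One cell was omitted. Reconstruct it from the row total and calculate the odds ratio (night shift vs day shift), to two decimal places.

The missing cell is in the unexposed row: 2076 − 1592 = 484.
So a = 87, b = 144, c = 484, d = 1592.
OR = (a·d)/(b·c) = (87 × 1592) / (144 × 484) = 138504 / 69696 = 1.98726

1.99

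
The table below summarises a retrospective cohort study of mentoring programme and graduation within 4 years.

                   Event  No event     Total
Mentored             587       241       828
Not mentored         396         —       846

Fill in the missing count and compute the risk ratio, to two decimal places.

1.51

The missing cell is in the unexposed row: 846 − 396 = 450.
So a = 587, b = 241, c = 396, d = 450.
RR = [a/(a+b)] / [c/(c+d)] = (587/828) / (396/846) = 0.70894/0.46809 = 1.51455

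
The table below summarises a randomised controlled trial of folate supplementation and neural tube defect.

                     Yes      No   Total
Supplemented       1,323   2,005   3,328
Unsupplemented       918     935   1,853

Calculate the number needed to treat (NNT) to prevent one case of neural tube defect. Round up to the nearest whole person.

Risk in treated group = 1323/3328 = 0.39754; risk in control = 918/1853 = 0.49541.
Absolute risk reduction = 0.49541 − 0.39754 = 0.09788
NNT = 1 / ARR = 1 / 0.09788 = 10.217 → round up → 11

11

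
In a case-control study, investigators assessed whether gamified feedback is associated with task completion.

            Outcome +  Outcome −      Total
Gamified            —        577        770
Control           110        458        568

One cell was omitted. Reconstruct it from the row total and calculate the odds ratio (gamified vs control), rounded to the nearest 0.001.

The missing cell is in the exposed row: 770 − 577 = 193.
So a = 193, b = 577, c = 110, d = 458.
OR = (a·d)/(b·c) = (193 × 458) / (577 × 110) = 88394 / 63470 = 1.39269

1.393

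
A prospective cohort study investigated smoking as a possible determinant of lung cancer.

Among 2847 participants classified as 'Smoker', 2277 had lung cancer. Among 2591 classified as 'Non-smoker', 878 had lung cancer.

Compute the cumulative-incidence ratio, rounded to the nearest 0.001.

From the description: a = 2277, b = 570, c = 878, d = 1713.
Risk in exposed = 2277/2847 = 0.79979; risk in unexposed = 878/2591 = 0.33887.
RR = 0.79979 / 0.33887 = 2.36020
The risk among the exposed is 2.36 times that among the unexposed.

2.360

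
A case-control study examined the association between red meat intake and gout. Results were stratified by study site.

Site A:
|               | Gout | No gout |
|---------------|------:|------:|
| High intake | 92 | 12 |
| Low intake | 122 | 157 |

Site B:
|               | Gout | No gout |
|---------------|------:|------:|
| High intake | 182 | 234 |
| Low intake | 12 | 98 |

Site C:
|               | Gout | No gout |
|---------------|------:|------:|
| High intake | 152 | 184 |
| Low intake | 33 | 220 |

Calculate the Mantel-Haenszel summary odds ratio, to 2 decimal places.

6.59

OR_MH = Σ(aᵢdᵢ/nᵢ) / Σ(bᵢcᵢ/nᵢ), where nᵢ is the stratum total.
Stratum 1 (Site A): n = 383; a·d/n = 92·157/383 = 37.7128; b·c/n = 12·122/383 = 3.8225
Stratum 2 (Site B): n = 526; a·d/n = 182·98/526 = 33.9087; b·c/n = 234·12/526 = 5.3384
Stratum 3 (Site C): n = 589; a·d/n = 152·220/589 = 56.7742; b·c/n = 184·33/589 = 10.3090
OR_MH = (37.7128 + 33.9087 + 56.7742) / (3.8225 + 5.3384 + 10.3090) = 128.3957 / 19.4699 = 6.59459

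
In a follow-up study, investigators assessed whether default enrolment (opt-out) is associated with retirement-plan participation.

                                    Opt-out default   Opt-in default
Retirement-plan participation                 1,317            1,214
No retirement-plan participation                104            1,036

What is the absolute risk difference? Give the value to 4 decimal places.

Reading the table with exposure as columns: a = 1317 (Opt-out default, case), b = 104 (Opt-out default, non-case), c = 1214 (Opt-in default, case), d = 1036.
Risk in exposed = 1317/1421 = 0.926812; risk in unexposed = 1214/2250 = 0.539556.
Risk difference = 0.926812 − 0.539556 = 0.387257

0.3873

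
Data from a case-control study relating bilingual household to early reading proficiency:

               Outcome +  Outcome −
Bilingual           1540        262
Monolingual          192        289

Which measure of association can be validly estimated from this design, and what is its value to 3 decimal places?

8.847

Cells: a = 1540, b = 262, c = 192, d = 289.
This is a case-control study: participants were sampled on outcome status, so risks in the source population cannot be estimated directly — relative risk is not valid here. The odds ratio is the appropriate measure.
OR = (a·d)/(b·c) = (1540 × 289) / (262 × 192) = 445060 / 50304 = 8.84741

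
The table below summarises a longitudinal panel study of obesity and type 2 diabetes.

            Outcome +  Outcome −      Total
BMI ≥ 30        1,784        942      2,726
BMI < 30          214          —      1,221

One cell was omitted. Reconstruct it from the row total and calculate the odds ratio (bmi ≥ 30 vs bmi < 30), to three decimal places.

The missing cell is in the unexposed row: 1221 − 214 = 1007.
So a = 1784, b = 942, c = 214, d = 1007.
OR = (a·d)/(b·c) = (1784 × 1007) / (942 × 214) = 1796488 / 201588 = 8.91168

8.912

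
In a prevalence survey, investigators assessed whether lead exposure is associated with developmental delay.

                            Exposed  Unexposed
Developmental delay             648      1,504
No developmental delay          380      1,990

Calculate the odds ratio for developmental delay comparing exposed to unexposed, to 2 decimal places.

2.26

Reading the table with exposure as columns: a = 648 (Exposed, case), b = 380 (Exposed, non-case), c = 1504 (Unexposed, case), d = 1990.
OR = (a·d)/(b·c) = (648 × 1990) / (380 × 1504) = 1289520 / 571520 = 2.25630
The odds of developmental delay are about 2.26 times as high in the exposed group.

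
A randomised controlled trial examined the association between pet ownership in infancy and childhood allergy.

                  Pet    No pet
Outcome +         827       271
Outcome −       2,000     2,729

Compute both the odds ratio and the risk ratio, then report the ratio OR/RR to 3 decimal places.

1.286

Reading the table with exposure as columns: a = 827 (Pet, case), b = 2000 (Pet, non-case), c = 271 (No pet, case), d = 2729.
OR = (827·2729)/(2000·271) = 2256883/542000 = 4.16399
Risk in exposed = 827/2827 = 0.29254; risk in unexposed = 271/3000 = 0.09033; RR = 3.23841
OR/RR = 4.16399 / 3.23841 = 1.28581
The outcome is not rare, so the OR lies further from 1 than the RR.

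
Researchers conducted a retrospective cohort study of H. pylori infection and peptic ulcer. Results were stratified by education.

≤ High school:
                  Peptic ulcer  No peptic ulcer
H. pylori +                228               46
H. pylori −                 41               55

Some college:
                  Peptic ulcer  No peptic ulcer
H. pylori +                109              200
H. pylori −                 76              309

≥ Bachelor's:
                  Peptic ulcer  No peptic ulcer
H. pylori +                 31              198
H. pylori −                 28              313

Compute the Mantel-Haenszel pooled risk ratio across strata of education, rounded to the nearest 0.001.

RR_MH = Σ(aᵢ·n₀ᵢ/nᵢ) / Σ(cᵢ·n₁ᵢ/nᵢ), with n₁ᵢ = aᵢ+bᵢ (exposed), n₀ᵢ = cᵢ+dᵢ (unexposed), nᵢ = n₁ᵢ+n₀ᵢ.
Stratum 1 (≤ High school): n₁ = 274, n₀ = 96, n = 370; a·n₀/n = 228·96/370 = 59.1568; c·n₁/n = 41·274/370 = 30.3622
Stratum 2 (Some college): n₁ = 309, n₀ = 385, n = 694; a·n₀/n = 109·385/694 = 60.4683; c·n₁/n = 76·309/694 = 33.8386
Stratum 3 (≥ Bachelor's): n₁ = 229, n₀ = 341, n = 570; a·n₀/n = 31·341/570 = 18.5456; c·n₁/n = 28·229/570 = 11.2491
RR_MH = (59.1568 + 60.4683 + 18.5456) / (30.3622 + 33.8386 + 11.2491) = 138.1707 / 75.4499 = 1.83129

1.831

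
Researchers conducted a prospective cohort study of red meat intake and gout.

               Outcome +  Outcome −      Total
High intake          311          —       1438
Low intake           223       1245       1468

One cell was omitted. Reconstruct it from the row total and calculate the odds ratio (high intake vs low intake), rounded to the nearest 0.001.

1.541

The missing cell is in the exposed row: 1438 − 311 = 1127.
So a = 311, b = 1127, c = 223, d = 1245.
OR = (a·d)/(b·c) = (311 × 1245) / (1127 × 223) = 387195 / 251321 = 1.54064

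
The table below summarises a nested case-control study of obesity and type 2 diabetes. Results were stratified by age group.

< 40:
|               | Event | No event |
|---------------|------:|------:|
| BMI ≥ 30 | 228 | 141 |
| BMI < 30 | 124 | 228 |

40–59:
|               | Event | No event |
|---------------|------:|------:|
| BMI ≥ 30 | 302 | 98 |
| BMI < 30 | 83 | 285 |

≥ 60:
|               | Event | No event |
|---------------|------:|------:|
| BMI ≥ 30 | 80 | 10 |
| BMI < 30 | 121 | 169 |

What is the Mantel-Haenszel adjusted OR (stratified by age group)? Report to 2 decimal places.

5.78

OR_MH = Σ(aᵢdᵢ/nᵢ) / Σ(bᵢcᵢ/nᵢ), where nᵢ is the stratum total.
Stratum 1 (< 40): n = 721; a·d/n = 228·228/721 = 72.0999; b·c/n = 141·124/721 = 24.2497
Stratum 2 (40–59): n = 768; a·d/n = 302·285/768 = 112.0703; b·c/n = 98·83/768 = 10.5911
Stratum 3 (≥ 60): n = 380; a·d/n = 80·169/380 = 35.5789; b·c/n = 10·121/380 = 3.1842
OR_MH = (72.0999 + 112.0703 + 35.5789) / (24.2497 + 10.5911 + 3.1842) = 219.7491 / 38.0250 = 5.77907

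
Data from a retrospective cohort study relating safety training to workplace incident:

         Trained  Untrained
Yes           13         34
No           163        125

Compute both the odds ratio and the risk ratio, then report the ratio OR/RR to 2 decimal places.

0.85

Reading the table with exposure as columns: a = 13 (Trained, case), b = 163 (Trained, non-case), c = 34 (Untrained, case), d = 125.
OR = (13·125)/(163·34) = 1625/5542 = 0.29322
Risk in exposed = 13/176 = 0.07386; risk in unexposed = 34/159 = 0.21384; RR = 0.34542
OR/RR = 0.29322 / 0.34542 = 0.84886
The outcome is not rare, so the OR lies further from 1 than the RR.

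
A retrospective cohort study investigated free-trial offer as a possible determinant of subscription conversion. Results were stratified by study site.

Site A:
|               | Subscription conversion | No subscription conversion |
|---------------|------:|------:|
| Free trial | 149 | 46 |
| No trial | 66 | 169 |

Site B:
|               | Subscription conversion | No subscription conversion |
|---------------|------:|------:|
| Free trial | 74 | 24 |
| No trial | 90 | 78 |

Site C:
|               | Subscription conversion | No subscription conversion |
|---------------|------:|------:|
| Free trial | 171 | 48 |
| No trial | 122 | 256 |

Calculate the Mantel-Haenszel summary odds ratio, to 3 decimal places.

6.146

OR_MH = Σ(aᵢdᵢ/nᵢ) / Σ(bᵢcᵢ/nᵢ), where nᵢ is the stratum total.
Stratum 1 (Site A): n = 430; a·d/n = 149·169/430 = 58.5605; b·c/n = 46·66/430 = 7.0605
Stratum 2 (Site B): n = 266; a·d/n = 74·78/266 = 21.6992; b·c/n = 24·90/266 = 8.1203
Stratum 3 (Site C): n = 597; a·d/n = 171·256/597 = 73.3266; b·c/n = 48·122/597 = 9.8090
OR_MH = (58.5605 + 21.6992 + 73.3266) / (7.0605 + 8.1203 + 9.8090) = 153.5863 / 24.9898 = 6.14596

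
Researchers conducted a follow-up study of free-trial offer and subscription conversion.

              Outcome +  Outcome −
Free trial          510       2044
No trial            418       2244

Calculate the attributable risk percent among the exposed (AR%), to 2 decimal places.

Cells: a = 510, b = 2044, c = 418, d = 2244.
Risk in exposed = 510/2554 = 0.19969; risk in unexposed = 418/2662 = 0.15702.
RR = 0.19969/0.15702 = 1.27169
AR% = (RR − 1)/RR × 100 = (1.27169 − 1)/1.27169 × 100 = 21.3644%

21.36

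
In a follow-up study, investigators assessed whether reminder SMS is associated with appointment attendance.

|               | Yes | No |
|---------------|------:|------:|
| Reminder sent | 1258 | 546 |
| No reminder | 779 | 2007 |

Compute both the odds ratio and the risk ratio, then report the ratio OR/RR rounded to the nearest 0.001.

Cells: a = 1258, b = 546, c = 779, d = 2007.
OR = (1258·2007)/(546·779) = 2524806/425334 = 5.93605
Risk in exposed = 1258/1804 = 0.69734; risk in unexposed = 779/2786 = 0.27961; RR = 2.49395
OR/RR = 5.93605 / 2.49395 = 2.38018
The outcome is not rare, so the OR lies further from 1 than the RR.

2.380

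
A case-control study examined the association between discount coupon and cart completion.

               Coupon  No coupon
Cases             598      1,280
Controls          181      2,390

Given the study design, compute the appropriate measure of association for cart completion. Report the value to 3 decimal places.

6.169

Reading the table with exposure as columns: a = 598 (Coupon, case), b = 181 (Coupon, non-case), c = 1280 (No coupon, case), d = 2390.
This is a case-control study: participants were sampled on outcome status, so risks in the source population cannot be estimated directly — relative risk is not valid here. The odds ratio is the appropriate measure.
OR = (a·d)/(b·c) = (598 × 2390) / (181 × 1280) = 1429220 / 231680 = 6.16894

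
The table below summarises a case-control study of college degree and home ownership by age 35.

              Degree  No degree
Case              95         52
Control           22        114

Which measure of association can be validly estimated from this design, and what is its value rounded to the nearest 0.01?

Reading the table with exposure as columns: a = 95 (Degree, case), b = 22 (Degree, non-case), c = 52 (No degree, case), d = 114.
This is a case-control study: participants were sampled on outcome status, so risks in the source population cannot be estimated directly — relative risk is not valid here. The odds ratio is the appropriate measure.
OR = (a·d)/(b·c) = (95 × 114) / (22 × 52) = 10830 / 1144 = 9.46678

9.47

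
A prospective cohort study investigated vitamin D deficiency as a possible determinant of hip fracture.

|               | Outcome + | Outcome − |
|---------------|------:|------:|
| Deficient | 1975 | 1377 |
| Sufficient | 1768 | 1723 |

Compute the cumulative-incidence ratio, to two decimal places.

1.16

Cells: a = 1975, b = 1377, c = 1768, d = 1723.
Risk in exposed = 1975/3352 = 0.58920; risk in unexposed = 1768/3491 = 0.50645.
RR = 0.58920 / 0.50645 = 1.16340
The risk among the exposed is 1.16 times that among the unexposed.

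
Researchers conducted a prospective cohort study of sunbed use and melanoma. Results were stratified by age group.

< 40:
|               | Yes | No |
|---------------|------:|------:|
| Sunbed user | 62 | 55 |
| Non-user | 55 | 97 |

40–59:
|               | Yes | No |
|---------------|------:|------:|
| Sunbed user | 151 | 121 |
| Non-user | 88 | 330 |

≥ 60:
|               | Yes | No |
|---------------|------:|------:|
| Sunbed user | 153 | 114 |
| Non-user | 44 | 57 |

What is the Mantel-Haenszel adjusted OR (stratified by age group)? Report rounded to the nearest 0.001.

OR_MH = Σ(aᵢdᵢ/nᵢ) / Σ(bᵢcᵢ/nᵢ), where nᵢ is the stratum total.
Stratum 1 (< 40): n = 269; a·d/n = 62·97/269 = 22.3569; b·c/n = 55·55/269 = 11.2454
Stratum 2 (40–59): n = 690; a·d/n = 151·330/690 = 72.2174; b·c/n = 121·88/690 = 15.4319
Stratum 3 (≥ 60): n = 368; a·d/n = 153·57/368 = 23.6984; b·c/n = 114·44/368 = 13.6304
OR_MH = (22.3569 + 72.2174 + 23.6984) / (11.2454 + 15.4319 + 13.6304) = 118.2726 / 40.3077 = 2.93425

2.934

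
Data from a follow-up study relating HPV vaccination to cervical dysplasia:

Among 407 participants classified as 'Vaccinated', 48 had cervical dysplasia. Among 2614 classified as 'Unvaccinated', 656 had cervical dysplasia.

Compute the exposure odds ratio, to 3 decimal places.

0.399

From the description: a = 48, b = 359, c = 656, d = 1958.
OR = (a·d)/(b·c) = (48 × 1958) / (359 × 656) = 93984 / 235504 = 0.39908
Exposure is associated with lower odds of cervical dysplasia (OR = 0.40 < 1).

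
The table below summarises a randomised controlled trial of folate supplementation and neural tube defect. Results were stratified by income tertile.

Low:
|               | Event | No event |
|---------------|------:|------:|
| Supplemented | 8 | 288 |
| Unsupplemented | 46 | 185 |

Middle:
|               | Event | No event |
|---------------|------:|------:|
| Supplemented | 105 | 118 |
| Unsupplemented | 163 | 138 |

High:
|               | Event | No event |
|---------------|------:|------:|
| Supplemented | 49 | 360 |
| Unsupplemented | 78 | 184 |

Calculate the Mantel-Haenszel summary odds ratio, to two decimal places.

0.42

OR_MH = Σ(aᵢdᵢ/nᵢ) / Σ(bᵢcᵢ/nᵢ), where nᵢ is the stratum total.
Stratum 1 (Low): n = 527; a·d/n = 8·185/527 = 2.8083; b·c/n = 288·46/527 = 25.1385
Stratum 2 (Middle): n = 524; a·d/n = 105·138/524 = 27.6527; b·c/n = 118·163/524 = 36.7061
Stratum 3 (High): n = 671; a·d/n = 49·184/671 = 13.4367; b·c/n = 360·78/671 = 41.8480
OR_MH = (2.8083 + 27.6527 + 13.4367) / (25.1385 + 36.7061 + 41.8480) = 43.8977 / 103.6926 = 0.42334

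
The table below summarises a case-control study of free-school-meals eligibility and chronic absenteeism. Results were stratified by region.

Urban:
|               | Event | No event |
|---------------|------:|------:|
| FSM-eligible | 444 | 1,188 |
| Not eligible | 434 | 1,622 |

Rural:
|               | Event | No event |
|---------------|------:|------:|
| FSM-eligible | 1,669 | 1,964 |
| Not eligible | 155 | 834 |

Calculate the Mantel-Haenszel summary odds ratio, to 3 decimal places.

OR_MH = Σ(aᵢdᵢ/nᵢ) / Σ(bᵢcᵢ/nᵢ), where nᵢ is the stratum total.
Stratum 1 (Urban): n = 3688; a·d/n = 444·1622/3688 = 195.2733; b·c/n = 1188·434/3688 = 139.8026
Stratum 2 (Rural): n = 4622; a·d/n = 1669·834/4622 = 301.1566; b·c/n = 1964·155/4622 = 65.8633
OR_MH = (195.2733 + 301.1566) / (139.8026 + 65.8633) = 496.4300 / 205.6659 = 2.41377

2.414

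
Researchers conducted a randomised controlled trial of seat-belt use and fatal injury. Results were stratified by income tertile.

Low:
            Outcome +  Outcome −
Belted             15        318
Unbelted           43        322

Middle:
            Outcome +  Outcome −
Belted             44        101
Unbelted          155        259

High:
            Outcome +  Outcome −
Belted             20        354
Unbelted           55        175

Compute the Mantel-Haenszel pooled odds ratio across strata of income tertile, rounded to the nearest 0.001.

0.415

OR_MH = Σ(aᵢdᵢ/nᵢ) / Σ(bᵢcᵢ/nᵢ), where nᵢ is the stratum total.
Stratum 1 (Low): n = 698; a·d/n = 15·322/698 = 6.9198; b·c/n = 318·43/698 = 19.5903
Stratum 2 (Middle): n = 559; a·d/n = 44·259/559 = 20.3864; b·c/n = 101·155/559 = 28.0054
Stratum 3 (High): n = 604; a·d/n = 20·175/604 = 5.7947; b·c/n = 354·55/604 = 32.2351
OR_MH = (6.9198 + 20.3864 + 5.7947) / (19.5903 + 28.0054 + 32.2351) = 33.1009 / 79.8307 = 0.41464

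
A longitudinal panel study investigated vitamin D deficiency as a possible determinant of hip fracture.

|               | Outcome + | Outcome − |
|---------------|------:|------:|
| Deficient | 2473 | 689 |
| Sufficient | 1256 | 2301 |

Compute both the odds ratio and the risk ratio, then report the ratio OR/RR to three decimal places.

2.969

Cells: a = 2473, b = 689, c = 1256, d = 2301.
OR = (2473·2301)/(689·1256) = 5690373/865384 = 6.57555
Risk in exposed = 2473/3162 = 0.78210; risk in unexposed = 1256/3557 = 0.35311; RR = 2.21491
OR/RR = 6.57555 / 2.21491 = 2.96876
The outcome is not rare, so the OR lies further from 1 than the RR.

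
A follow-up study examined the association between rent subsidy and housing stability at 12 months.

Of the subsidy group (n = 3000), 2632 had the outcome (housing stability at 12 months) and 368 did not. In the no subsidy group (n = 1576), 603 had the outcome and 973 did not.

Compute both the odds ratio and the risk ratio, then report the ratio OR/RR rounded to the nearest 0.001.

From the description: a = 2632, b = 368, c = 603, d = 973.
OR = (2632·973)/(368·603) = 2560936/221904 = 11.54074
Risk in exposed = 2632/3000 = 0.87733; risk in unexposed = 603/1576 = 0.38261; RR = 2.29300
OR/RR = 11.54074 / 2.29300 = 5.03304
The outcome is not rare, so the OR lies further from 1 than the RR.

5.033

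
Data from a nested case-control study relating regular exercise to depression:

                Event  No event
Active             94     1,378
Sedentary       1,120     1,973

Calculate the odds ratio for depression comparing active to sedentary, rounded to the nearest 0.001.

0.120

Cells: a = 94, b = 1378, c = 1120, d = 1973.
OR = (a·d)/(b·c) = (94 × 1973) / (1378 × 1120) = 185462 / 1543360 = 0.12017
Exposure is associated with lower odds of depression (OR = 0.12 < 1).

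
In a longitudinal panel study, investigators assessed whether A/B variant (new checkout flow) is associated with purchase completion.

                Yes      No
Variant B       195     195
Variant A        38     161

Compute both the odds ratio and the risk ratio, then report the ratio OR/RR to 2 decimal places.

1.62

Cells: a = 195, b = 195, c = 38, d = 161.
OR = (195·161)/(195·38) = 31395/7410 = 4.23684
Risk in exposed = 195/390 = 0.50000; risk in unexposed = 38/199 = 0.19095; RR = 2.61842
OR/RR = 4.23684 / 2.61842 = 1.61809
The outcome is not rare, so the OR lies further from 1 than the RR.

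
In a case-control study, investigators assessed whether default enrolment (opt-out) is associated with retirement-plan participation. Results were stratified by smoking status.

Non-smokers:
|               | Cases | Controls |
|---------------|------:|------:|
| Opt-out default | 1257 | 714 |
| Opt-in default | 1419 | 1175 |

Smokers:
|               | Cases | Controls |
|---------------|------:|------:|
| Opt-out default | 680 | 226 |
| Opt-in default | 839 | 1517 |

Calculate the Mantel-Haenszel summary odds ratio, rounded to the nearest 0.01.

2.28

OR_MH = Σ(aᵢdᵢ/nᵢ) / Σ(bᵢcᵢ/nᵢ), where nᵢ is the stratum total.
Stratum 1 (Non-smokers): n = 4565; a·d/n = 1257·1175/4565 = 323.5433; b·c/n = 714·1419/4565 = 221.9422
Stratum 2 (Smokers): n = 3262; a·d/n = 680·1517/3262 = 316.2354; b·c/n = 226·839/3262 = 58.1281
OR_MH = (323.5433 + 316.2354) / (221.9422 + 58.1281) = 639.7787 / 280.0703 = 2.28435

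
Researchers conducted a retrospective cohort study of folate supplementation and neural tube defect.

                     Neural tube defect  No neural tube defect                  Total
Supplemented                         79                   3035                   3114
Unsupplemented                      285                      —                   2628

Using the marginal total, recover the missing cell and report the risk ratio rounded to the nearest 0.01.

0.23

The missing cell is in the unexposed row: 2628 − 285 = 2343.
So a = 79, b = 3035, c = 285, d = 2343.
RR = [a/(a+b)] / [c/(c+d)] = (79/3114) / (285/2628) = 0.02537/0.10845 = 0.23393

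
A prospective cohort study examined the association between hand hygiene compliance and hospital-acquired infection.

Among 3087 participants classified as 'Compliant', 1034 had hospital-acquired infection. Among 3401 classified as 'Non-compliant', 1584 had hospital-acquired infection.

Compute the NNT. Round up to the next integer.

Risk in treated group = 1034/3087 = 0.33495; risk in control = 1584/3401 = 0.46575.
Absolute risk reduction = 0.46575 − 0.33495 = 0.13079
NNT = 1 / ARR = 1 / 0.13079 = 7.646 → round up → 8

8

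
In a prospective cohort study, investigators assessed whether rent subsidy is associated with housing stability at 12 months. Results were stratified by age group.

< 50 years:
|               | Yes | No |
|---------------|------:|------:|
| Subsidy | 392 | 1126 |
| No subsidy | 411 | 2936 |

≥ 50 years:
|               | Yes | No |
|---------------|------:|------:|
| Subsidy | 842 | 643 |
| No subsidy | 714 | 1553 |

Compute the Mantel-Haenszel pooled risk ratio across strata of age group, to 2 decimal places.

1.89

RR_MH = Σ(aᵢ·n₀ᵢ/nᵢ) / Σ(cᵢ·n₁ᵢ/nᵢ), with n₁ᵢ = aᵢ+bᵢ (exposed), n₀ᵢ = cᵢ+dᵢ (unexposed), nᵢ = n₁ᵢ+n₀ᵢ.
Stratum 1 (< 50 years): n₁ = 1518, n₀ = 3347, n = 4865; a·n₀/n = 392·3347/4865 = 269.6863; c·n₁/n = 411·1518/4865 = 128.2421
Stratum 2 (≥ 50 years): n₁ = 1485, n₀ = 2267, n = 3752; a·n₀/n = 842·2267/3752 = 508.7457; c·n₁/n = 714·1485/3752 = 282.5933
RR_MH = (269.6863 + 508.7457) / (128.2421 + 282.5933) = 778.4321 / 410.8354 = 1.89475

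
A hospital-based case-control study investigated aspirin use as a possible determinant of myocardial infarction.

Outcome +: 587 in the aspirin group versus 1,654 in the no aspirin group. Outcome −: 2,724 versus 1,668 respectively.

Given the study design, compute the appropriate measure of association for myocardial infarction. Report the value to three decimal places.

From the description: a = 587, b = 2724, c = 1654, d = 1668.
This is a hospital-based case-control study: participants were sampled on outcome status, so risks in the source population cannot be estimated directly — relative risk is not valid here. The odds ratio is the appropriate measure.
OR = (a·d)/(b·c) = (587 × 1668) / (2724 × 1654) = 979116 / 4505496 = 0.21732

0.217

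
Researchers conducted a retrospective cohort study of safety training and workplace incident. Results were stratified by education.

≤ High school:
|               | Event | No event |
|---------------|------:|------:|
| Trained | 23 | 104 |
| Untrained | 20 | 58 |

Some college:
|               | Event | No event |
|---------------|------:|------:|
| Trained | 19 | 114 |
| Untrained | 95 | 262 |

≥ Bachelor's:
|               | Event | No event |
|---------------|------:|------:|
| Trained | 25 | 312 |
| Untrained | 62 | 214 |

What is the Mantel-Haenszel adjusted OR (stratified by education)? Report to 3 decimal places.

OR_MH = Σ(aᵢdᵢ/nᵢ) / Σ(bᵢcᵢ/nᵢ), where nᵢ is the stratum total.
Stratum 1 (≤ High school): n = 205; a·d/n = 23·58/205 = 6.5073; b·c/n = 104·20/205 = 10.1463
Stratum 2 (Some college): n = 490; a·d/n = 19·262/490 = 10.1592; b·c/n = 114·95/490 = 22.1020
Stratum 3 (≥ Bachelor's): n = 613; a·d/n = 25·214/613 = 8.7276; b·c/n = 312·62/613 = 31.5563
OR_MH = (6.5073 + 10.1592 + 8.7276) / (10.1463 + 22.1020 + 31.5563) = 25.3941 / 63.8047 = 0.39800

0.398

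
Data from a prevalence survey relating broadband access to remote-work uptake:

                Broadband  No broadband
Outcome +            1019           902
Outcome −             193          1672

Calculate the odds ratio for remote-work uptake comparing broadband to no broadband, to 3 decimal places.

Reading the table with exposure as columns: a = 1019 (Broadband, case), b = 193 (Broadband, non-case), c = 902 (No broadband, case), d = 1672.
OR = (a·d)/(b·c) = (1019 × 1672) / (193 × 902) = 1703768 / 174086 = 9.78693
The odds of remote-work uptake are about 9.79 times as high in the broadband group.

9.787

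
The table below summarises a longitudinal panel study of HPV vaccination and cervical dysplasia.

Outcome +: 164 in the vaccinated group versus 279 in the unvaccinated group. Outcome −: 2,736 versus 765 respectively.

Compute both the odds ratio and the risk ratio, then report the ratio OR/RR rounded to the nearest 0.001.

From the description: a = 164, b = 2736, c = 279, d = 765.
OR = (164·765)/(2736·279) = 125460/763344 = 0.16436
Risk in exposed = 164/2900 = 0.05655; risk in unexposed = 279/1044 = 0.26724; RR = 0.21161
OR/RR = 0.16436 / 0.21161 = 0.77668
The outcome is not rare, so the OR lies further from 1 than the RR.

0.777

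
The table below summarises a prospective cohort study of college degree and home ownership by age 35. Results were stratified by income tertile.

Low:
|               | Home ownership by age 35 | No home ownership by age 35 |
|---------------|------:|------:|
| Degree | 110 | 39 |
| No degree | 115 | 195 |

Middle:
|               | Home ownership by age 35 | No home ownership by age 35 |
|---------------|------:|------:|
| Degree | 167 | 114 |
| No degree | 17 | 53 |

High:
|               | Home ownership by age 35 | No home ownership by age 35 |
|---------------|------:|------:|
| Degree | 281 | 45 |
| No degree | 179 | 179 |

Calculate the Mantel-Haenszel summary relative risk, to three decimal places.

1.869

RR_MH = Σ(aᵢ·n₀ᵢ/nᵢ) / Σ(cᵢ·n₁ᵢ/nᵢ), with n₁ᵢ = aᵢ+bᵢ (exposed), n₀ᵢ = cᵢ+dᵢ (unexposed), nᵢ = n₁ᵢ+n₀ᵢ.
Stratum 1 (Low): n₁ = 149, n₀ = 310, n = 459; a·n₀/n = 110·310/459 = 74.2919; c·n₁/n = 115·149/459 = 37.3312
Stratum 2 (Middle): n₁ = 281, n₀ = 70, n = 351; a·n₀/n = 167·70/351 = 33.3048; c·n₁/n = 17·281/351 = 13.6097
Stratum 3 (High): n₁ = 326, n₀ = 358, n = 684; a·n₀/n = 281·358/684 = 147.0731; c·n₁/n = 179·326/684 = 85.3129
RR_MH = (74.2919 + 33.3048 + 147.0731) / (37.3312 + 13.6097 + 85.3129) = 254.6699 / 136.2537 = 1.86909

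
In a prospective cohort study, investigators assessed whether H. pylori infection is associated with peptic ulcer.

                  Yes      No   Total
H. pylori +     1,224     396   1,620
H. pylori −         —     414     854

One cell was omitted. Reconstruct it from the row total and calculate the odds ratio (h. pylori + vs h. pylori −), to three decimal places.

The missing cell is in the unexposed row: 854 − 414 = 440.
So a = 1224, b = 396, c = 440, d = 414.
OR = (a·d)/(b·c) = (1224 × 414) / (396 × 440) = 506736 / 174240 = 2.90826

2.908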